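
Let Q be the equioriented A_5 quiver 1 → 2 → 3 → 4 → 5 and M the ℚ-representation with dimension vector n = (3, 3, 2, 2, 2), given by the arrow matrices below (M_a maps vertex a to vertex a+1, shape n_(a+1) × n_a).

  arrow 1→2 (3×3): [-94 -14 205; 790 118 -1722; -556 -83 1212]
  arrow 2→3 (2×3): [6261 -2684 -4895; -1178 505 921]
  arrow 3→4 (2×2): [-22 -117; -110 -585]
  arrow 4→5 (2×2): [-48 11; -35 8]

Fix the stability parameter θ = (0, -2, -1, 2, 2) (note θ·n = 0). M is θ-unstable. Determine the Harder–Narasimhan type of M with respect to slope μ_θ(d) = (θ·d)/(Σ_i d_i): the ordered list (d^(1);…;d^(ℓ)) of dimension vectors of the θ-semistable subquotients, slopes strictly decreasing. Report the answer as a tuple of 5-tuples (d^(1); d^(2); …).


Barcode: M ≅ I[1,2], I[1,3], I[1,5], I[4,5]. HN layers by μ_θ (2 steps, strictly decreasing):
  μ^(1)=2; μ^(2)=-1

((0, 0, 0, 2, 2); (3, 3, 2, 0, 0))


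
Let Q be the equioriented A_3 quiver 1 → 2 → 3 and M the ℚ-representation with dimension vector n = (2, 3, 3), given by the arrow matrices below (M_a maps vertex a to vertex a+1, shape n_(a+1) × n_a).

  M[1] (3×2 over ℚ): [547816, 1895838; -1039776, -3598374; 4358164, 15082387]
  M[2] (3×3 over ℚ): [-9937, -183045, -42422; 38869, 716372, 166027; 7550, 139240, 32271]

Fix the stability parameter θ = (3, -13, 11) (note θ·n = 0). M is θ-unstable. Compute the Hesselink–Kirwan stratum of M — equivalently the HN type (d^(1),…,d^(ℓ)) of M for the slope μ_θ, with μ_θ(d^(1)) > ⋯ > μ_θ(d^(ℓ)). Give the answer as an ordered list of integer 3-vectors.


Via rank(M_{q-1}∘⋯∘M_p): M ≅ I[1,3]^2, I[2,3].
μ_θ-semistable layers: μ^(1)=11; μ^(2)=-5; μ^(3)=-13

((0, 0, 3); (2, 2, 0); (0, 1, 0))


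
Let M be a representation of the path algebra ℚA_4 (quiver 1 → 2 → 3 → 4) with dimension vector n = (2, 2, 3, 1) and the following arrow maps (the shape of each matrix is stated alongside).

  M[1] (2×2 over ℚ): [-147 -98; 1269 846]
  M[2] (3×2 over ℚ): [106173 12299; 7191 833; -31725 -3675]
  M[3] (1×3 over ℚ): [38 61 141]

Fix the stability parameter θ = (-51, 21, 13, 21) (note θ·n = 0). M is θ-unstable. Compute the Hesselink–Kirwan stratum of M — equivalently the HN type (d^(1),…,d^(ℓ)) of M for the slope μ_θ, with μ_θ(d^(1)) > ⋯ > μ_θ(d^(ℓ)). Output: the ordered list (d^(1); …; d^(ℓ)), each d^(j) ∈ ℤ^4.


Via rank(M_{q-1}∘⋯∘M_p): M ≅ I[1,1], I[1,2], I[2,3], I[3,3], I[3,4].
μ_θ-semistable layers: μ^(1)=21; μ^(2)=17; μ^(3)=13; μ^(4)=-51

((0, 1, 0, 1); (0, 1, 1, 0); (0, 0, 2, 0); (2, 0, 0, 0))


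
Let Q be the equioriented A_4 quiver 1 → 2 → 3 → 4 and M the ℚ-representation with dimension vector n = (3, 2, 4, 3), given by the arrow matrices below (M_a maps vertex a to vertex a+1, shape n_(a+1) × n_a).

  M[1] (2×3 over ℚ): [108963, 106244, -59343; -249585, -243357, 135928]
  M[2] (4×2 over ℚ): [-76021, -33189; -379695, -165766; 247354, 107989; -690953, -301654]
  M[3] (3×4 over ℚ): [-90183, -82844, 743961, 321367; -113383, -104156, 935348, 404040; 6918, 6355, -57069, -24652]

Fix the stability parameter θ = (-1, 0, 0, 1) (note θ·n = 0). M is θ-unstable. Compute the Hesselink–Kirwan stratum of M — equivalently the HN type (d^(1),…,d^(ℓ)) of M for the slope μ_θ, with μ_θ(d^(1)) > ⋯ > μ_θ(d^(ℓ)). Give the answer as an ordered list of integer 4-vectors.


Via rank(M_{q-1}∘⋯∘M_p): M ≅ I[1,1], I[1,4]^2, I[3,3], I[3,4].
μ_θ-semistable layers: μ^(1)=1; μ^(2)=0; μ^(3)=-1

((0, 0, 0, 3); (0, 2, 4, 0); (3, 0, 0, 0))


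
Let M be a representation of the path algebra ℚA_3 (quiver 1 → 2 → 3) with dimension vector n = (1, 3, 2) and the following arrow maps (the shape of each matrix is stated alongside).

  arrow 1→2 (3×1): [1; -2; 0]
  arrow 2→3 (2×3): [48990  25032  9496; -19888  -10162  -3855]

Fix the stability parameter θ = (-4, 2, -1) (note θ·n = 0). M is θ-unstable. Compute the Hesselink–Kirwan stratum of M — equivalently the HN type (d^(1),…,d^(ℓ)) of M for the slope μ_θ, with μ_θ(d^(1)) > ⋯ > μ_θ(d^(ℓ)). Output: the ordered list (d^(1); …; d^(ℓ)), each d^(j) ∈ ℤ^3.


Via rank(M_{q-1}∘⋯∘M_p): M ≅ I[1,3], I[2,2], I[2,3].
μ_θ-semistable layers: μ^(1)=2; μ^(2)=1/2; μ^(3)=-4

((0, 1, 0); (0, 2, 2); (1, 0, 0))


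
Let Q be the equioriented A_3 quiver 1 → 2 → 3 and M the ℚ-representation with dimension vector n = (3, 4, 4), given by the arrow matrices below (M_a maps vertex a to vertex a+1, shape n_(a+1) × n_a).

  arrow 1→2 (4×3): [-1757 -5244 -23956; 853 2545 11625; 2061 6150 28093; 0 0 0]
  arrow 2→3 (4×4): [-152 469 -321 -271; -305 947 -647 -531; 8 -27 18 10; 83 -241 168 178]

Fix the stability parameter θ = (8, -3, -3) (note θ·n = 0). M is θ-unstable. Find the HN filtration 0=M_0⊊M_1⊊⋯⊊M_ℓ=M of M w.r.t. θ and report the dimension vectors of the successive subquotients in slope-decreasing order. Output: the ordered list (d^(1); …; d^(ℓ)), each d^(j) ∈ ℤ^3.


Barcode: M ≅ I[1,3]^3, I[2,2], I[3,3]. HN layers by μ_θ (2 steps, strictly decreasing):
  μ^(1)=2/3; μ^(2)=-3

((3, 3, 3); (0, 1, 1))


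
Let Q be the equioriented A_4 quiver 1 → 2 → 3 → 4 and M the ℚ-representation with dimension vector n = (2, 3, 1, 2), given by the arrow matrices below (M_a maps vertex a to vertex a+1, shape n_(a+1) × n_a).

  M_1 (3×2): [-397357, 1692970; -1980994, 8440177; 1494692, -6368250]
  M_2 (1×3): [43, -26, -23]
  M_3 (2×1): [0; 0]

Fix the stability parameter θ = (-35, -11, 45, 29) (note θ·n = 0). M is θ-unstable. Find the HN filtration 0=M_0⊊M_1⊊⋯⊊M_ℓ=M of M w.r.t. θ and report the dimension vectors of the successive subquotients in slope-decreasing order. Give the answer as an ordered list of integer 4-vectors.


Interval decomposition of M: I[1,2], I[1,3], I[2,2], I[4,4]^2.
HN type (ℓ=4): μ^(1)=45; μ^(2)=29; μ^(3)=-11; μ^(4)=-35

((0, 0, 1, 0); (0, 0, 0, 2); (0, 3, 0, 0); (2, 0, 0, 0))


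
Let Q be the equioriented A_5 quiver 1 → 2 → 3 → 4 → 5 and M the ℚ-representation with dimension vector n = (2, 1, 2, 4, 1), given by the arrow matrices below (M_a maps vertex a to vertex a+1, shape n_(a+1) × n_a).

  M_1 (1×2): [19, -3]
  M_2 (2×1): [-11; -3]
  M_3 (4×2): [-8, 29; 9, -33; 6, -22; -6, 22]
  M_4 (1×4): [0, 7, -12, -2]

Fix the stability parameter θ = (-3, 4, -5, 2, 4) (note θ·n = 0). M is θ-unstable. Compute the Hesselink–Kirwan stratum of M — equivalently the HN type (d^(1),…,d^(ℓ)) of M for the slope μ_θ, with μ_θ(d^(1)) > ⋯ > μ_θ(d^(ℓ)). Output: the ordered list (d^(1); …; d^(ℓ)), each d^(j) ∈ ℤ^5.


Via rank(M_{q-1}∘⋯∘M_p): M ≅ I[1,1], I[1,4], I[3,5], I[4,4]^2.
μ_θ-semistable layers: μ^(1)=4; μ^(2)=2; μ^(3)=-1/2; μ^(4)=-3; μ^(5)=-5

((0, 0, 0, 0, 1); (0, 0, 0, 4, 0); (0, 1, 1, 0, 0); (2, 0, 0, 0, 0); (0, 0, 1, 0, 0))


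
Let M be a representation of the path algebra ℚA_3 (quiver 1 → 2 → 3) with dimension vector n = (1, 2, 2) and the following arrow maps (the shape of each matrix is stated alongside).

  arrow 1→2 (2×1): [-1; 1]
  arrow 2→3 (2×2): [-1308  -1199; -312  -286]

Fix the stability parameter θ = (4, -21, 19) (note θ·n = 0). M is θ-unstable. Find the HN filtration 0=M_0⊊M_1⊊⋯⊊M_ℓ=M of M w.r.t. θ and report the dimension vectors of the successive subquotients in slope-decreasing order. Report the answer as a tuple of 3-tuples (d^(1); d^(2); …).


Interval decomposition of M: I[1,3], I[2,2], I[3,3].
HN type (ℓ=3): μ^(1)=19; μ^(2)=-17/2; μ^(3)=-21

((0, 0, 2); (1, 1, 0); (0, 1, 0))


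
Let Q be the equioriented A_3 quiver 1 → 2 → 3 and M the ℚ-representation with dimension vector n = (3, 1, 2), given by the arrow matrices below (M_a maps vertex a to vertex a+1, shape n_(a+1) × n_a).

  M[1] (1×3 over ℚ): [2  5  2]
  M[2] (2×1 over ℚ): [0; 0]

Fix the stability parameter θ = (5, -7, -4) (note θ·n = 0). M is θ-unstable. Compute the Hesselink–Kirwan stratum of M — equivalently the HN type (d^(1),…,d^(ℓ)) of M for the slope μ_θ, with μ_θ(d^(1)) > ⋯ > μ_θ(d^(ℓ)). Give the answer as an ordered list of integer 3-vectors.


Interval decomposition of M: I[1,1]^2, I[1,2], I[3,3]^2.
HN type (ℓ=3): μ^(1)=5; μ^(2)=-1; μ^(3)=-4

((2, 0, 0); (1, 1, 0); (0, 0, 2))


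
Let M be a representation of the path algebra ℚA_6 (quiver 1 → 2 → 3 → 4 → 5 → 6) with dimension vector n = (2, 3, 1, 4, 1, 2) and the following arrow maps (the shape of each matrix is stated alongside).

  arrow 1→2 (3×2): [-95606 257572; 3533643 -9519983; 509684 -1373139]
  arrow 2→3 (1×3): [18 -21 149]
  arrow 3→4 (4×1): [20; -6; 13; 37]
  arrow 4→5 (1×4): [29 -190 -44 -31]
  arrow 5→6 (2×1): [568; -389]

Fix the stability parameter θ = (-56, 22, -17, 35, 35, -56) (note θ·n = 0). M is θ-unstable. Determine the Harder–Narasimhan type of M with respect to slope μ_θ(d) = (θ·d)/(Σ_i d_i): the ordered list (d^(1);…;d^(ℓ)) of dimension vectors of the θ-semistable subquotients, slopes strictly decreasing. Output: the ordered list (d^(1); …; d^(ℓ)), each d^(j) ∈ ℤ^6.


Barcode: M ≅ I[1,2], I[1,6], I[2,2], I[4,4]^3, I[6,6]. HN layers by μ_θ (5 steps, strictly decreasing):
  μ^(1)=35; μ^(2)=22; μ^(3)=14/3; μ^(4)=5/2; μ^(5)=-56

((0, 0, 0, 3, 0, 0); (0, 2, 0, 0, 0, 0); (0, 0, 0, 1, 1, 1); (0, 1, 1, 0, 0, 0); (2, 0, 0, 0, 0, 1))


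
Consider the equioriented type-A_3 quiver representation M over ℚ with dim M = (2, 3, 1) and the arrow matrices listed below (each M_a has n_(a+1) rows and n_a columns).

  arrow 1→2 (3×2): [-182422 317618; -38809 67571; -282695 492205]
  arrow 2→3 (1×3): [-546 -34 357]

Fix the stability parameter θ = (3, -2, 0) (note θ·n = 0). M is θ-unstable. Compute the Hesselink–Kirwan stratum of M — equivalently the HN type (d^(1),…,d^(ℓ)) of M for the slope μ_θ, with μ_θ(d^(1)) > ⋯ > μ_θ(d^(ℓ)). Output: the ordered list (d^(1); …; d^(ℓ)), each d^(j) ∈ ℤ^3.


Barcode: M ≅ I[1,1], I[1,3], I[2,2]^2. HN layers by μ_θ (3 steps, strictly decreasing):
  μ^(1)=3; μ^(2)=1/3; μ^(3)=-2

((1, 0, 0); (1, 1, 1); (0, 2, 0))


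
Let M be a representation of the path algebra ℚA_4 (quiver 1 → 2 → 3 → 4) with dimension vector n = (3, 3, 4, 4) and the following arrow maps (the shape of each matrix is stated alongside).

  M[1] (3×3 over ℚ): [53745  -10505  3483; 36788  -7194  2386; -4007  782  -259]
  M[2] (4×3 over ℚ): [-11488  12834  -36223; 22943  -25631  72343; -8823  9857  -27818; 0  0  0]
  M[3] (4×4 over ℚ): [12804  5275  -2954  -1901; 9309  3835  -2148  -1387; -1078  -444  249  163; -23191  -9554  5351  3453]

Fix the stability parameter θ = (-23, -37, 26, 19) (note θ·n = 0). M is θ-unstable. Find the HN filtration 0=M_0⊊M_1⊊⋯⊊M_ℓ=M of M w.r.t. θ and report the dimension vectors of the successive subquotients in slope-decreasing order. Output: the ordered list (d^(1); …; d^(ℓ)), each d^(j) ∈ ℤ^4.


Barcode: M ≅ I[1,2], I[1,4]^2, I[3,4]^2. HN layers by μ_θ (2 steps, strictly decreasing):
  μ^(1)=45/2; μ^(2)=-30

((0, 0, 4, 4); (3, 3, 0, 0))


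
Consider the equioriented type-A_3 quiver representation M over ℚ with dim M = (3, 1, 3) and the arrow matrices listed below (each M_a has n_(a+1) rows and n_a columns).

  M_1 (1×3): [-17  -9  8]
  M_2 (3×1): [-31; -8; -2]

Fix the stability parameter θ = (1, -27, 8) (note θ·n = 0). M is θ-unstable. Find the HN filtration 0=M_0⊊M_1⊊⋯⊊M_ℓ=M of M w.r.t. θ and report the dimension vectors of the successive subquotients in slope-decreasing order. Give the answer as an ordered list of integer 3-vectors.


Via rank(M_{q-1}∘⋯∘M_p): M ≅ I[1,1]^2, I[1,3], I[3,3]^2.
μ_θ-semistable layers: μ^(1)=8; μ^(2)=1; μ^(3)=-13

((0, 0, 3); (2, 0, 0); (1, 1, 0))


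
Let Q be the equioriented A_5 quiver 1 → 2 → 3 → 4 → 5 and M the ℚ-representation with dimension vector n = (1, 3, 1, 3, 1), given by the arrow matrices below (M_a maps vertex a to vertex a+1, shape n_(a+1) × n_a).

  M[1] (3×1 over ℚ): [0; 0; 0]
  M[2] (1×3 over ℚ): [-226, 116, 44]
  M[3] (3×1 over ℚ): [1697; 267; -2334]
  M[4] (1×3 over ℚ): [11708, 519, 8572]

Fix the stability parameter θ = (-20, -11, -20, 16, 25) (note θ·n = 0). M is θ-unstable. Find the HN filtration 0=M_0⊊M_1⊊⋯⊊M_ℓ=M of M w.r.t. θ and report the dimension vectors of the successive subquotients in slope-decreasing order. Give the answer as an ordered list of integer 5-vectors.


Interval decomposition of M: I[1,1], I[2,2]^2, I[2,5], I[4,4]^2.
HN type (ℓ=5): μ^(1)=25; μ^(2)=16; μ^(3)=-11; μ^(4)=-31/2; μ^(5)=-20

((0, 0, 0, 0, 1); (0, 0, 0, 3, 0); (0, 2, 0, 0, 0); (0, 1, 1, 0, 0); (1, 0, 0, 0, 0))


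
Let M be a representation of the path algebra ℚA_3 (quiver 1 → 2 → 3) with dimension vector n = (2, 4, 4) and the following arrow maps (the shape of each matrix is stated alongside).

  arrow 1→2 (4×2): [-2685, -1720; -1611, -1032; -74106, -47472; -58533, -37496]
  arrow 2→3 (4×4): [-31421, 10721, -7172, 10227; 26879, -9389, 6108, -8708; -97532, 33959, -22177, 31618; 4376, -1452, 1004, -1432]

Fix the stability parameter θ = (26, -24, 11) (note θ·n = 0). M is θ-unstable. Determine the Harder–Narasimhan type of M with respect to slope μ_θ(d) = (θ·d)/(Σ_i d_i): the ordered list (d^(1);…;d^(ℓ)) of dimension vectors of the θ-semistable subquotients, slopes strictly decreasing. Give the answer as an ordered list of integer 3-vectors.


Interval decomposition of M: I[1,1], I[1,3], I[2,2], I[2,3]^2, I[3,3].
HN type (ℓ=4): μ^(1)=26; μ^(2)=11; μ^(3)=1; μ^(4)=-24

((1, 0, 0); (0, 0, 4); (1, 1, 0); (0, 3, 0))


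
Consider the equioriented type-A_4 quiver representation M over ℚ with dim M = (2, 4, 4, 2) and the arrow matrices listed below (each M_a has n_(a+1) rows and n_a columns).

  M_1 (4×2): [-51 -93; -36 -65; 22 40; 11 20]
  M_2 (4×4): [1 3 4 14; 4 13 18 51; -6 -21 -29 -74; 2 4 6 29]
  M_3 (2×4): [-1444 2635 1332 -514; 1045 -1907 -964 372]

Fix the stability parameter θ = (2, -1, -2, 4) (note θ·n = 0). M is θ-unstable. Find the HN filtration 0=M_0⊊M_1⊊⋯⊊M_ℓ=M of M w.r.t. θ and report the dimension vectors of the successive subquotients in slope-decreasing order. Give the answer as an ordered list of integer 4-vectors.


Via rank(M_{q-1}∘⋯∘M_p): M ≅ I[1,4]^2, I[2,3]^2.
μ_θ-semistable layers: μ^(1)=4; μ^(2)=-1/3; μ^(3)=-3/2

((0, 0, 0, 2); (2, 2, 2, 0); (0, 2, 2, 0))


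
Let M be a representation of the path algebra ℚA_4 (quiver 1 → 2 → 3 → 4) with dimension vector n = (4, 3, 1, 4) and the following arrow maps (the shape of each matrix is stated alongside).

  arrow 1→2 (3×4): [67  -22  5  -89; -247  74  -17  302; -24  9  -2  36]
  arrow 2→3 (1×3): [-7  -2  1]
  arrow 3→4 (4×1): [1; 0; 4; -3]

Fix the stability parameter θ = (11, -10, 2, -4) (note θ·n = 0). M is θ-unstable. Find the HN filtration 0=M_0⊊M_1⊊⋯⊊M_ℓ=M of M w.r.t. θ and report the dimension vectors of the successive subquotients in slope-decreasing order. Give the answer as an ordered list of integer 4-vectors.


Interval decomposition of M: I[1,1], I[1,2]^2, I[1,4], I[4,4]^3.
HN type (ℓ=4): μ^(1)=11; μ^(2)=1/2; μ^(3)=-1/4; μ^(4)=-4

((1, 0, 0, 0); (2, 2, 0, 0); (1, 1, 1, 1); (0, 0, 0, 3))


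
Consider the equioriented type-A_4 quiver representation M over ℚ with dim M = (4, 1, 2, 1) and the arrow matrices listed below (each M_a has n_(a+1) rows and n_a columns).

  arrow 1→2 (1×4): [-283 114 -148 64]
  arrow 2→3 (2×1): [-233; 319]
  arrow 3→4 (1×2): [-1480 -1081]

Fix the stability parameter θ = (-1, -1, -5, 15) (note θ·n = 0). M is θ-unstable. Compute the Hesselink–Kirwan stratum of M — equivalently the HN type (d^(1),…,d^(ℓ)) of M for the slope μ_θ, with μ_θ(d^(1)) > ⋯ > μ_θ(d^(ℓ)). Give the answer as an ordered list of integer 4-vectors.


Interval decomposition of M: I[1,1]^3, I[1,4], I[3,3].
HN type (ℓ=4): μ^(1)=15; μ^(2)=-1; μ^(3)=-7/3; μ^(4)=-5

((0, 0, 0, 1); (3, 0, 0, 0); (1, 1, 1, 0); (0, 0, 1, 0))


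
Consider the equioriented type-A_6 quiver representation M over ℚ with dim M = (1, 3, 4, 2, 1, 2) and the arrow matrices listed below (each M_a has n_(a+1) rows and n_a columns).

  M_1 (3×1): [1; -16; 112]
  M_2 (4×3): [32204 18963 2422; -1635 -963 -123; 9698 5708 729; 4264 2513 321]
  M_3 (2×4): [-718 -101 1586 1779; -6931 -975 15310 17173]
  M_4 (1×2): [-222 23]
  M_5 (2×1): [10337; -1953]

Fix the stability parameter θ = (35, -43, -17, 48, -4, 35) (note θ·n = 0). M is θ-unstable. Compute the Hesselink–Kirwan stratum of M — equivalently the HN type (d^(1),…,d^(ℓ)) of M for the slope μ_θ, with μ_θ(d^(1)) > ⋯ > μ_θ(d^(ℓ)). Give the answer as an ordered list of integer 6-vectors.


Via rank(M_{q-1}∘⋯∘M_p): M ≅ I[1,6], I[2,3], I[2,4], I[3,3], I[6,6].
μ_θ-semistable layers: μ^(1)=48; μ^(2)=35; μ^(3)=22; μ^(4)=-25/3; μ^(5)=-17; μ^(6)=-43

((0, 0, 0, 1, 0, 0); (0, 0, 0, 0, 0, 2); (0, 0, 0, 1, 1, 0); (1, 1, 1, 0, 0, 0); (0, 0, 3, 0, 0, 0); (0, 2, 0, 0, 0, 0))


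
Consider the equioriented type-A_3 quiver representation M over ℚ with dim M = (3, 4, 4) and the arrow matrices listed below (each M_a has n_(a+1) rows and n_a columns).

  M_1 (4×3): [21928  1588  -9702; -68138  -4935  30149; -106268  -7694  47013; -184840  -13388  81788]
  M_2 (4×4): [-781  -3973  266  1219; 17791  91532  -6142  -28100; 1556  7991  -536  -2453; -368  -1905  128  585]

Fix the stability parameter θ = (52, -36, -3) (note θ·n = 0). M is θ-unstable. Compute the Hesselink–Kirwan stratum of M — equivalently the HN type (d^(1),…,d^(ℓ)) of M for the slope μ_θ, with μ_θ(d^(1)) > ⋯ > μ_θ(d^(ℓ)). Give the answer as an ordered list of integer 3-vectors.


Barcode: M ≅ I[1,1], I[1,2], I[1,3], I[2,3]^2, I[3,3]. HN layers by μ_θ (5 steps, strictly decreasing):
  μ^(1)=52; μ^(2)=8; μ^(3)=13/3; μ^(4)=-3; μ^(5)=-36

((1, 0, 0); (1, 1, 0); (1, 1, 1); (0, 0, 3); (0, 2, 0))


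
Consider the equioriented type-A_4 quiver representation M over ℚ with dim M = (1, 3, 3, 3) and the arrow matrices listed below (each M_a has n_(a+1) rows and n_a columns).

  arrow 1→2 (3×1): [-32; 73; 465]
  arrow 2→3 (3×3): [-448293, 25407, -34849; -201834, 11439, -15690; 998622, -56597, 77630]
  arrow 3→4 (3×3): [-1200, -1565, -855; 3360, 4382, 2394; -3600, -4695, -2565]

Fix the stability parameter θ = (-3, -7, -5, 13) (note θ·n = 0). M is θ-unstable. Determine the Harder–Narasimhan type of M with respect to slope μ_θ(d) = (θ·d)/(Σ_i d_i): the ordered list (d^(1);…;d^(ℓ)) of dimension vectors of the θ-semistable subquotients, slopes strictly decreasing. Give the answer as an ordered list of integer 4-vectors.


Via rank(M_{q-1}∘⋯∘M_p): M ≅ I[1,3], I[2,2], I[2,3], I[3,4], I[4,4]^2.
μ_θ-semistable layers: μ^(1)=13; μ^(2)=-5; μ^(3)=-7

((0, 0, 0, 3); (1, 1, 3, 0); (0, 2, 0, 0))


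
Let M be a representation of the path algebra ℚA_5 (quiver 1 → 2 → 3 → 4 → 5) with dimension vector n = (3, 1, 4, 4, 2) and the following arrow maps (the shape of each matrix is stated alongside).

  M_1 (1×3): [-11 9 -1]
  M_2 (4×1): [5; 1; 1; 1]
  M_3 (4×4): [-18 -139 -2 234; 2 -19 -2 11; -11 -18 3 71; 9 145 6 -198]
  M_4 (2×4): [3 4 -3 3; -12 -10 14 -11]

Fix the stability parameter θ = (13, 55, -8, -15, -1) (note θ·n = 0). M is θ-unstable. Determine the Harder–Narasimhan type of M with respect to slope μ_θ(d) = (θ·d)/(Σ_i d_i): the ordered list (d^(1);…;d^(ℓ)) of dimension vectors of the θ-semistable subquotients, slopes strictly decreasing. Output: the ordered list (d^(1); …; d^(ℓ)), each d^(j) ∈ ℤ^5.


Barcode: M ≅ I[1,1]^2, I[1,4], I[3,4], I[3,5]^2. HN layers by μ_θ (4 steps, strictly decreasing):
  μ^(1)=13; μ^(2)=45/4; μ^(3)=-1; μ^(4)=-23/2

((2, 0, 0, 0, 0); (1, 1, 1, 1, 0); (0, 0, 0, 0, 2); (0, 0, 3, 3, 0))


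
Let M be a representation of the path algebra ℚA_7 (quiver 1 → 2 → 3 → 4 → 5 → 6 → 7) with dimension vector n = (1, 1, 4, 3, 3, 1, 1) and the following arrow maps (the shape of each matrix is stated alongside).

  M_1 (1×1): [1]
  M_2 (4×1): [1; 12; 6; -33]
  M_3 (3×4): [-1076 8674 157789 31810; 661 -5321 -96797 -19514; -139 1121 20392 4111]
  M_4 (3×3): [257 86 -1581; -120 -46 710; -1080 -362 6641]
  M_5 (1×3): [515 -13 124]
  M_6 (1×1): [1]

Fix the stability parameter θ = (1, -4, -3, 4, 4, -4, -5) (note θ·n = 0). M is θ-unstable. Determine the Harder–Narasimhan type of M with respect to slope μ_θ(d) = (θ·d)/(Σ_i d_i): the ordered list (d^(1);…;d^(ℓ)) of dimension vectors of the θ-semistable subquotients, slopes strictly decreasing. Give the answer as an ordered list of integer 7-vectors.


Interval decomposition of M: I[1,7], I[3,3], I[3,5]^2.
HN type (ℓ=4): μ^(1)=4; μ^(2)=-1/4; μ^(3)=-2; μ^(4)=-3

((0, 0, 0, 2, 2, 0, 0); (0, 0, 0, 1, 1, 1, 1); (1, 1, 1, 0, 0, 0, 0); (0, 0, 3, 0, 0, 0, 0))


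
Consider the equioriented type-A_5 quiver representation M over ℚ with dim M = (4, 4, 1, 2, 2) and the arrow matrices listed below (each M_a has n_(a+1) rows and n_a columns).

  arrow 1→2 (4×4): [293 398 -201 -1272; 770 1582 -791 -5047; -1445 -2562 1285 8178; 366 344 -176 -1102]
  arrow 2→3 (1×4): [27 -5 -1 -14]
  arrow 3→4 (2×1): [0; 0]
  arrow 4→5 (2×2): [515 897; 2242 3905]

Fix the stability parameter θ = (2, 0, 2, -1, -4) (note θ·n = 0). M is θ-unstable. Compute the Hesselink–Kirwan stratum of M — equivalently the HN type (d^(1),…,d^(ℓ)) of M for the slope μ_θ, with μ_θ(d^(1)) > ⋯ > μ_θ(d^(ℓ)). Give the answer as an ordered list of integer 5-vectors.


Barcode: M ≅ I[1,1], I[1,2]^2, I[1,3], I[2,2], I[4,5]^2. HN layers by μ_θ (4 steps, strictly decreasing):
  μ^(1)=2; μ^(2)=1; μ^(3)=0; μ^(4)=-5/2

((1, 0, 1, 0, 0); (3, 3, 0, 0, 0); (0, 1, 0, 0, 0); (0, 0, 0, 2, 2))


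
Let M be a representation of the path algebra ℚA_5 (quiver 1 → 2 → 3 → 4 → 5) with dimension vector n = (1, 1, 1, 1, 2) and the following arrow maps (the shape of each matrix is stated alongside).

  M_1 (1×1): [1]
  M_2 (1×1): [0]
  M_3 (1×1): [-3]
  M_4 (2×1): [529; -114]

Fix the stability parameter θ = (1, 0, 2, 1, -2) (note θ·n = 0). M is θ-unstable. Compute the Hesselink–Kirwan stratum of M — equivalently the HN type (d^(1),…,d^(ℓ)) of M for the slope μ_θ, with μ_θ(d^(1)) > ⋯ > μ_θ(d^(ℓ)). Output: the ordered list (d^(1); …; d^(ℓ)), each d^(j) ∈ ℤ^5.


Barcode: M ≅ I[1,2], I[3,5], I[5,5]. HN layers by μ_θ (3 steps, strictly decreasing):
  μ^(1)=1/2; μ^(2)=1/3; μ^(3)=-2

((1, 1, 0, 0, 0); (0, 0, 1, 1, 1); (0, 0, 0, 0, 1))


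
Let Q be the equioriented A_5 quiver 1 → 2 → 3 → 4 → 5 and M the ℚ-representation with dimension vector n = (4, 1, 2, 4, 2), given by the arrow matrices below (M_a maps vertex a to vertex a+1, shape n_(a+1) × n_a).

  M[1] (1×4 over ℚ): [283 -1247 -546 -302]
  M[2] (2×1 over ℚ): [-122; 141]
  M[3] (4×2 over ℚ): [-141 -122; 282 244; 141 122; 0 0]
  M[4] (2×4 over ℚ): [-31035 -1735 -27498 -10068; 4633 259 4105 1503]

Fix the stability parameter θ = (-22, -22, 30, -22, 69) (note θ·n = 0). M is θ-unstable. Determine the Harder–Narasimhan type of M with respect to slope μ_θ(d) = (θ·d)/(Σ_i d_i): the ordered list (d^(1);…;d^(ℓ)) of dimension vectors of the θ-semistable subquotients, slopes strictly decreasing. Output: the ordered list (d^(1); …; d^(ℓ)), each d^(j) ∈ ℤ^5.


Via rank(M_{q-1}∘⋯∘M_p): M ≅ I[1,1]^3, I[1,3], I[3,5], I[4,4]^2, I[4,5].
μ_θ-semistable layers: μ^(1)=69; μ^(2)=30; μ^(3)=4; μ^(4)=-22

((0, 0, 0, 0, 2); (0, 0, 1, 0, 0); (0, 0, 1, 1, 0); (4, 1, 0, 3, 0))


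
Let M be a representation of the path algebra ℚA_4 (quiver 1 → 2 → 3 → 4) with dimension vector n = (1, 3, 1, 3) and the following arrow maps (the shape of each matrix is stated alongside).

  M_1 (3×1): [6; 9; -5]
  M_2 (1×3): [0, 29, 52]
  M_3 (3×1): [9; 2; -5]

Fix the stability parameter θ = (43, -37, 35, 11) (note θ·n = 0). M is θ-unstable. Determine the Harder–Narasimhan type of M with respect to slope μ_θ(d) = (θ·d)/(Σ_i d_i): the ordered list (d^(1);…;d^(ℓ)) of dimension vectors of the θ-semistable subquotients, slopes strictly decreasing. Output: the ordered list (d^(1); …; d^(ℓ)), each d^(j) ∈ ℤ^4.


Barcode: M ≅ I[1,4], I[2,2]^2, I[4,4]^2. HN layers by μ_θ (4 steps, strictly decreasing):
  μ^(1)=23; μ^(2)=11; μ^(3)=3; μ^(4)=-37

((0, 0, 1, 1); (0, 0, 0, 2); (1, 1, 0, 0); (0, 2, 0, 0))


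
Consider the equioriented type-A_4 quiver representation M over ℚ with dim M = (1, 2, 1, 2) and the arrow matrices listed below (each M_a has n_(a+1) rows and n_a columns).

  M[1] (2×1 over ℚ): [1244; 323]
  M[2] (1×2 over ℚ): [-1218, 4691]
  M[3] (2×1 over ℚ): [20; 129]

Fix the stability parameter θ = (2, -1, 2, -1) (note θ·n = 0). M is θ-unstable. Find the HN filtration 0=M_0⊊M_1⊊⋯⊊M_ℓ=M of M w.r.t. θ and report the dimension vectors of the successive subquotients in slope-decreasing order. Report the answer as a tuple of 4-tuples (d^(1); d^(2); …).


Barcode: M ≅ I[1,4], I[2,2], I[4,4]. HN layers by μ_θ (2 steps, strictly decreasing):
  μ^(1)=1/2; μ^(2)=-1

((1, 1, 1, 1); (0, 1, 0, 1))


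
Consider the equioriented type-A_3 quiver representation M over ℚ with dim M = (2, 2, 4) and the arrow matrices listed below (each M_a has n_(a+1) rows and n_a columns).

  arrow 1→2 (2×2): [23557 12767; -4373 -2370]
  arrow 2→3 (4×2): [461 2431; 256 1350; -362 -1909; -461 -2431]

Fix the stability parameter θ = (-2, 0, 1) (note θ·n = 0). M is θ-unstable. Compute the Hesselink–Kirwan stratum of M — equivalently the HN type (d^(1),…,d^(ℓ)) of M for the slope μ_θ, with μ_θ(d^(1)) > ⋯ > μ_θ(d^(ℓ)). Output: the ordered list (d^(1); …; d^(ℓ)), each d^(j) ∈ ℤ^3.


Via rank(M_{q-1}∘⋯∘M_p): M ≅ I[1,3]^2, I[3,3]^2.
μ_θ-semistable layers: μ^(1)=1; μ^(2)=0; μ^(3)=-2

((0, 0, 4); (0, 2, 0); (2, 0, 0))


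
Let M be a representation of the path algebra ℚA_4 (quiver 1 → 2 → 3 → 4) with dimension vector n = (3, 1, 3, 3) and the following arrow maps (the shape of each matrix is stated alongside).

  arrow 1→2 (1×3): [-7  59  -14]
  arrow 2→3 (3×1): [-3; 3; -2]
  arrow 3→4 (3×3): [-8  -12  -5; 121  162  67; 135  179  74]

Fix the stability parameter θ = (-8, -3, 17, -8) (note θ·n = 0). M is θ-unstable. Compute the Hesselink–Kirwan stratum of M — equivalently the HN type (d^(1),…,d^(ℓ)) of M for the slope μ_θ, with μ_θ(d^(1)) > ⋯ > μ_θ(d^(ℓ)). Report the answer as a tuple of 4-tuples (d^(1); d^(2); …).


Interval decomposition of M: I[1,1]^2, I[1,4], I[3,4]^2.
HN type (ℓ=3): μ^(1)=9/2; μ^(2)=-3; μ^(3)=-8

((0, 0, 3, 3); (0, 1, 0, 0); (3, 0, 0, 0))


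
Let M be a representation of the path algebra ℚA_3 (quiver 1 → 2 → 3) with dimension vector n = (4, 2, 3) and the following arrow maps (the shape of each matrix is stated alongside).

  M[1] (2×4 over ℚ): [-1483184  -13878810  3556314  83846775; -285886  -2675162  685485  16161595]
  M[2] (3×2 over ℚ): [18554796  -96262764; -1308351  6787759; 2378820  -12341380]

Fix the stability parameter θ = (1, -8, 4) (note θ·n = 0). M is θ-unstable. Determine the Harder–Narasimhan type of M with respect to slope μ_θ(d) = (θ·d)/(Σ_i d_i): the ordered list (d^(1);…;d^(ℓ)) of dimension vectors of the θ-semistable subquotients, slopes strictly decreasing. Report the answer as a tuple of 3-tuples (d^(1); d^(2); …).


Interval decomposition of M: I[1,1]^2, I[1,2], I[1,3], I[3,3]^2.
HN type (ℓ=3): μ^(1)=4; μ^(2)=1; μ^(3)=-7/2

((0, 0, 3); (2, 0, 0); (2, 2, 0))


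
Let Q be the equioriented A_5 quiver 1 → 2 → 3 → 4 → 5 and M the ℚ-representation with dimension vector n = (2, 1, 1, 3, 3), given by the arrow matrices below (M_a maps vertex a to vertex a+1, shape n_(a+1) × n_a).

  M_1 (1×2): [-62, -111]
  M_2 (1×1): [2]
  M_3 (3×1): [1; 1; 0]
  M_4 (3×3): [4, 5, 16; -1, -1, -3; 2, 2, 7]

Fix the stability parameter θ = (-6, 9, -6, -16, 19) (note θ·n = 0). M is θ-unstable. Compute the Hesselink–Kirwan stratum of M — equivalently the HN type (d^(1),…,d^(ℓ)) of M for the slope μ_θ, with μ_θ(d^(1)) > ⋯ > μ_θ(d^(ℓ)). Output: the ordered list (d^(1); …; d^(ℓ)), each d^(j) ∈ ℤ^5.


Via rank(M_{q-1}∘⋯∘M_p): M ≅ I[1,1], I[1,5], I[4,5]^2.
μ_θ-semistable layers: μ^(1)=19; μ^(2)=-13/3; μ^(3)=-6; μ^(4)=-16

((0, 0, 0, 0, 3); (0, 1, 1, 1, 0); (2, 0, 0, 0, 0); (0, 0, 0, 2, 0))


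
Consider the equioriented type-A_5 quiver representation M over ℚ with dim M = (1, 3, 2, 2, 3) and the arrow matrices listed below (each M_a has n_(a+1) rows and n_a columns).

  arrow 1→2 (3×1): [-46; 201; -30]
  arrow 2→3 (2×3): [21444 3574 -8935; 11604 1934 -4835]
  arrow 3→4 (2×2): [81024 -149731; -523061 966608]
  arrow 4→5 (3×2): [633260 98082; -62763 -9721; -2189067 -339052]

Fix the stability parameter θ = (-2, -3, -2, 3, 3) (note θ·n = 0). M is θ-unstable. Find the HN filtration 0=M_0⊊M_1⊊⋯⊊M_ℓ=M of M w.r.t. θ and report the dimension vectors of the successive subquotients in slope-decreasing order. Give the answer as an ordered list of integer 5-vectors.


Interval decomposition of M: I[1,2], I[2,2], I[2,5], I[3,5], I[5,5].
HN type (ℓ=4): μ^(1)=3; μ^(2)=-2; μ^(3)=-5/2; μ^(4)=-3

((0, 0, 0, 2, 3); (0, 0, 2, 0, 0); (1, 1, 0, 0, 0); (0, 2, 0, 0, 0))


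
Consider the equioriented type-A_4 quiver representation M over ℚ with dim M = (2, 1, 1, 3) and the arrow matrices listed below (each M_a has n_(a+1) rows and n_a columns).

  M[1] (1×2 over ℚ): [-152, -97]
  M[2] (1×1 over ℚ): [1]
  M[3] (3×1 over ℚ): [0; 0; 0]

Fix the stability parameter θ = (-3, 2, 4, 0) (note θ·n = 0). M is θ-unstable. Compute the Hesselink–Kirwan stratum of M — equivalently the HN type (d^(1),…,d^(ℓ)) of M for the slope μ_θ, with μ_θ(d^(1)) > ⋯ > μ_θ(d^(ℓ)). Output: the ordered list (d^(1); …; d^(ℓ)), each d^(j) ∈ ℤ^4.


Via rank(M_{q-1}∘⋯∘M_p): M ≅ I[1,1], I[1,3], I[4,4]^3.
μ_θ-semistable layers: μ^(1)=4; μ^(2)=2; μ^(3)=0; μ^(4)=-3

((0, 0, 1, 0); (0, 1, 0, 0); (0, 0, 0, 3); (2, 0, 0, 0))


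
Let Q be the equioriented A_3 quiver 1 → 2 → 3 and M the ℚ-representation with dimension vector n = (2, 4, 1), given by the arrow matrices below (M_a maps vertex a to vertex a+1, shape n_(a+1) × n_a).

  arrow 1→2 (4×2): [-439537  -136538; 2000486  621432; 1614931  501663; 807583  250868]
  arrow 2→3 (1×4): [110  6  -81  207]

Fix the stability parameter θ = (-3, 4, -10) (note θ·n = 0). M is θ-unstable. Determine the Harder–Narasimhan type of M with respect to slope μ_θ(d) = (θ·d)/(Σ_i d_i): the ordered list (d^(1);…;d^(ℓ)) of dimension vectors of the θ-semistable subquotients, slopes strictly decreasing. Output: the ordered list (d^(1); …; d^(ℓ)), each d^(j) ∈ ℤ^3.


Interval decomposition of M: I[1,2], I[1,3], I[2,2]^2.
HN type (ℓ=2): μ^(1)=4; μ^(2)=-3

((0, 3, 0); (2, 1, 1))


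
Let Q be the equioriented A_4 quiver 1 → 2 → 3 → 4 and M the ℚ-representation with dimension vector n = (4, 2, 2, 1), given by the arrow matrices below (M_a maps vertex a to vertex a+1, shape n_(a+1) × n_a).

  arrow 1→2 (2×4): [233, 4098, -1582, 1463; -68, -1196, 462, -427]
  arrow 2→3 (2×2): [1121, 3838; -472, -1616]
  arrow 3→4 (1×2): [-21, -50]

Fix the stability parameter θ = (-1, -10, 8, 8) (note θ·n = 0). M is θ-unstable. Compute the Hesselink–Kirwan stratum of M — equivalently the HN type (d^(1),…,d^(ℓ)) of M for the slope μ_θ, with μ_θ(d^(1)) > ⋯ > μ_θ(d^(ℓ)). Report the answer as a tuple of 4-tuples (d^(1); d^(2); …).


Barcode: M ≅ I[1,1]^2, I[1,2], I[1,4], I[3,3]. HN layers by μ_θ (3 steps, strictly decreasing):
  μ^(1)=8; μ^(2)=-1; μ^(3)=-11/2

((0, 0, 2, 1); (2, 0, 0, 0); (2, 2, 0, 0))


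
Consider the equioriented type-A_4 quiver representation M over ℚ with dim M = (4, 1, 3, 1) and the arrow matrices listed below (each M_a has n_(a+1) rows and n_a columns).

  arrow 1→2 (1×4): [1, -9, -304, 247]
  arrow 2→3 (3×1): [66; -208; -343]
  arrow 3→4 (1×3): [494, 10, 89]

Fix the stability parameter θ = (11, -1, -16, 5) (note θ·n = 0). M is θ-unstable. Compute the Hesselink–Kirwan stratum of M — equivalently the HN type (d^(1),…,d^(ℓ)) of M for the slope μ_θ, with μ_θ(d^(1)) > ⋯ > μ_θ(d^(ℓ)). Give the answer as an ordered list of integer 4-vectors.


Via rank(M_{q-1}∘⋯∘M_p): M ≅ I[1,1]^3, I[1,4], I[3,3]^2.
μ_θ-semistable layers: μ^(1)=11; μ^(2)=5; μ^(3)=-2; μ^(4)=-16

((3, 0, 0, 0); (0, 0, 0, 1); (1, 1, 1, 0); (0, 0, 2, 0))


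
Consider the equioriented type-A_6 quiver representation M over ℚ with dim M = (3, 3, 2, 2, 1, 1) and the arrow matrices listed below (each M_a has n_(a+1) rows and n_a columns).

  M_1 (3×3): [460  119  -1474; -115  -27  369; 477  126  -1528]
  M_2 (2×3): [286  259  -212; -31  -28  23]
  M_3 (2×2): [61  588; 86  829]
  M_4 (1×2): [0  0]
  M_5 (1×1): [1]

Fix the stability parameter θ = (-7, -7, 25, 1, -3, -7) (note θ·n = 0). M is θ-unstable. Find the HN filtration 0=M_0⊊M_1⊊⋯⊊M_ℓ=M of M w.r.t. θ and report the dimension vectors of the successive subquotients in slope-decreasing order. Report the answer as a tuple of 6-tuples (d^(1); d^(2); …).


Interval decomposition of M: I[1,2], I[1,4]^2, I[5,6].
HN type (ℓ=3): μ^(1)=13; μ^(2)=-5; μ^(3)=-7

((0, 0, 2, 2, 0, 0); (0, 0, 0, 0, 1, 1); (3, 3, 0, 0, 0, 0))


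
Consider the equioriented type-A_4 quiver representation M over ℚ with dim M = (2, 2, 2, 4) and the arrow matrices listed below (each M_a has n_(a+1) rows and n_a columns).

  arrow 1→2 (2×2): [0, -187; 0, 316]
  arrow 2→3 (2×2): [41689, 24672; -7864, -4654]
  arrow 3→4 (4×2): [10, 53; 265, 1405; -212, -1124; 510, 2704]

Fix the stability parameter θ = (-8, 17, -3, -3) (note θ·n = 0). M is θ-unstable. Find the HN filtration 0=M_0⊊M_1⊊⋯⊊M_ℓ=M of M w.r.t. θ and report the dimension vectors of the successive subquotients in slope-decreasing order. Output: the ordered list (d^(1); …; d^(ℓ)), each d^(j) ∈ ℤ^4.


Barcode: M ≅ I[1,1], I[1,4], I[2,4], I[4,4]^2. HN layers by μ_θ (3 steps, strictly decreasing):
  μ^(1)=11/3; μ^(2)=-3; μ^(3)=-8

((0, 2, 2, 2); (0, 0, 0, 2); (2, 0, 0, 0))


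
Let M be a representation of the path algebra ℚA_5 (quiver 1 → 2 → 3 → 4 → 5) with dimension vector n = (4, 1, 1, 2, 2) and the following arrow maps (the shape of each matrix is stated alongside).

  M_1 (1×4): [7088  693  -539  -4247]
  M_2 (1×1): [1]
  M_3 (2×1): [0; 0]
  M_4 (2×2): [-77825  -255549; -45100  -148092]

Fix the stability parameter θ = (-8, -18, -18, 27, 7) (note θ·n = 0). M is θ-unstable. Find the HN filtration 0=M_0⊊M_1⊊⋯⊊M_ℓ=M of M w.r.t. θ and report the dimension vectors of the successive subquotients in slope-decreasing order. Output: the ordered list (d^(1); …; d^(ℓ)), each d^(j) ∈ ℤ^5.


Interval decomposition of M: I[1,1]^3, I[1,3], I[4,4], I[4,5], I[5,5].
HN type (ℓ=5): μ^(1)=27; μ^(2)=17; μ^(3)=7; μ^(4)=-8; μ^(5)=-44/3

((0, 0, 0, 1, 0); (0, 0, 0, 1, 1); (0, 0, 0, 0, 1); (3, 0, 0, 0, 0); (1, 1, 1, 0, 0))


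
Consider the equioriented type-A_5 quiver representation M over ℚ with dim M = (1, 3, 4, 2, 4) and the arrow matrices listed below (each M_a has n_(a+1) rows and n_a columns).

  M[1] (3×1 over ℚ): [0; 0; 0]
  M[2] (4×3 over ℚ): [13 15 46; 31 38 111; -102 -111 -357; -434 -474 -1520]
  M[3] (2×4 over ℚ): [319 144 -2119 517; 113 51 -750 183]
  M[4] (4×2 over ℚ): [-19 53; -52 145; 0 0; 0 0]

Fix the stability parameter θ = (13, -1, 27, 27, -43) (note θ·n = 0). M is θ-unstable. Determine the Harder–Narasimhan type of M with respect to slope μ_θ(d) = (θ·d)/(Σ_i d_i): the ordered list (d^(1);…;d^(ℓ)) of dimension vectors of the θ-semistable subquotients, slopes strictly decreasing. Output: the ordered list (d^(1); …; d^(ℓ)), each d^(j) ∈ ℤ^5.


Via rank(M_{q-1}∘⋯∘M_p): M ≅ I[1,1], I[2,2], I[2,5]^2, I[3,3]^2, I[5,5]^2.
μ_θ-semistable layers: μ^(1)=27; μ^(2)=13; μ^(3)=11/3; μ^(4)=-1; μ^(5)=-43

((0, 0, 2, 0, 0); (1, 0, 0, 0, 0); (0, 0, 2, 2, 2); (0, 3, 0, 0, 0); (0, 0, 0, 0, 2))


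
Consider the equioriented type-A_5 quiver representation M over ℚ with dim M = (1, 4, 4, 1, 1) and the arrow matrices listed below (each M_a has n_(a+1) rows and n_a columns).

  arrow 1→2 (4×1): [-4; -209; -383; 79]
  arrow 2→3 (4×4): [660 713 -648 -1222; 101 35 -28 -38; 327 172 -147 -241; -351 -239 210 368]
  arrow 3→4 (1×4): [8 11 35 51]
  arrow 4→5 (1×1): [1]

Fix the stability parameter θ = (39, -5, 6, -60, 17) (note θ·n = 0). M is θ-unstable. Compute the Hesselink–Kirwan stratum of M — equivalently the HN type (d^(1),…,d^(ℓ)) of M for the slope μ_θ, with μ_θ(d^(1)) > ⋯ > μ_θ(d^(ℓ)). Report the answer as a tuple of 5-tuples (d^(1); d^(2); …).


Via rank(M_{q-1}∘⋯∘M_p): M ≅ I[1,5], I[2,2], I[2,3]^2, I[3,3].
μ_θ-semistable layers: μ^(1)=17; μ^(2)=6; μ^(3)=-5

((0, 0, 0, 0, 1); (0, 0, 3, 0, 0); (1, 4, 1, 1, 0))


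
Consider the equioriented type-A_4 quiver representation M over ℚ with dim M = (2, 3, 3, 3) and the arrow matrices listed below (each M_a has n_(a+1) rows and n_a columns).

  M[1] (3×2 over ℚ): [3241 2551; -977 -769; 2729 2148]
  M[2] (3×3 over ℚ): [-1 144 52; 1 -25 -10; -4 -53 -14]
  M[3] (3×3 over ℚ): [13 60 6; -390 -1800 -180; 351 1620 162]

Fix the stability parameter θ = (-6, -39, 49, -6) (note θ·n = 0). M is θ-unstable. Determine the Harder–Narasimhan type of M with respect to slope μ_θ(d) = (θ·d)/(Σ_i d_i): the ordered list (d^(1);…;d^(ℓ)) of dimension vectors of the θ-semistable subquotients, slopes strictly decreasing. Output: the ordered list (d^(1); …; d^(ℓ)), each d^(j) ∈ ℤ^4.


Via rank(M_{q-1}∘⋯∘M_p): M ≅ I[1,2], I[1,4], I[2,3], I[3,3], I[4,4]^2.
μ_θ-semistable layers: μ^(1)=49; μ^(2)=43/2; μ^(3)=-6; μ^(4)=-45/2; μ^(5)=-39

((0, 0, 2, 0); (0, 0, 1, 1); (0, 0, 0, 2); (2, 2, 0, 0); (0, 1, 0, 0))


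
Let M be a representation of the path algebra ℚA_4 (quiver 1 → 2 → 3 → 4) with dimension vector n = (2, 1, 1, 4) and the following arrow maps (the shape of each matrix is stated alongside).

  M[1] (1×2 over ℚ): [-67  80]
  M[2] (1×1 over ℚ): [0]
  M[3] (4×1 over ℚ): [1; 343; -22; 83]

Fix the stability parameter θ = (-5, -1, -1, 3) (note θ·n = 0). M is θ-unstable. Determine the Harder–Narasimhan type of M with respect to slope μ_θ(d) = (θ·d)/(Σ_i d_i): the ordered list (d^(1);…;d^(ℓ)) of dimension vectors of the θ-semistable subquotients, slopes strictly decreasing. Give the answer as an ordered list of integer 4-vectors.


Via rank(M_{q-1}∘⋯∘M_p): M ≅ I[1,1], I[1,2], I[3,4], I[4,4]^3.
μ_θ-semistable layers: μ^(1)=3; μ^(2)=-1; μ^(3)=-5

((0, 0, 0, 4); (0, 1, 1, 0); (2, 0, 0, 0))


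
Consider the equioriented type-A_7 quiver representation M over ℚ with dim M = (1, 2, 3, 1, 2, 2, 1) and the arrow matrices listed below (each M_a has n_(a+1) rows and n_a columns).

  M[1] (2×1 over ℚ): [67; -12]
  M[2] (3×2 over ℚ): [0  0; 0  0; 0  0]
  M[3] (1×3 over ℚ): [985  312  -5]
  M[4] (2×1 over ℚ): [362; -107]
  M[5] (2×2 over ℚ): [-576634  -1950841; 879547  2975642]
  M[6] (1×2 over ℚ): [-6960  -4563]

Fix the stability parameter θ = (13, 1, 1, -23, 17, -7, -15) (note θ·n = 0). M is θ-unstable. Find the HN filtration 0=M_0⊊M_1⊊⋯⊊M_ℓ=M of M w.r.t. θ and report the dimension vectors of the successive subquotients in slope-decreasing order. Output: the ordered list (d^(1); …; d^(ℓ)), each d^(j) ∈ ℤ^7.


Interval decomposition of M: I[1,2], I[2,2], I[3,3]^2, I[3,6], I[5,7].
HN type (ℓ=5): μ^(1)=7; μ^(2)=5; μ^(3)=1; μ^(4)=-5/3; μ^(5)=-11

((1, 1, 0, 0, 0, 0, 0); (0, 0, 0, 0, 1, 1, 0); (0, 1, 2, 0, 0, 0, 0); (0, 0, 0, 0, 1, 1, 1); (0, 0, 1, 1, 0, 0, 0))
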